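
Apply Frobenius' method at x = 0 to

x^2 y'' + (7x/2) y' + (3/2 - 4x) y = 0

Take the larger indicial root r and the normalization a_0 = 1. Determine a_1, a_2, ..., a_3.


Write in Frobenius form y'' + (p(x)/x) y' + (q(x)/x^2) y = 0:
  p(x) = 7/2,  q(x) = 3/2 - 4x.
Indicial equation: r(r-1) + (7/2) r + (3/2) = 0 -> roots r_1 = -1, r_2 = -3/2.
Take r = r_1 = -1. Let y(x) = x^r sum_{n>=0} a_n x^n with a_0 = 1.
Substitute y = x^r sum a_n x^n and match x^{r+n}. The recurrence is
  D(n) a_n - 4 a_{n-1} = 0,  where D(n) = (r+n)(r+n-1) + (7/2)(r+n) + (3/2).
  a_n = 4 / D(n) * a_{n-1}.
Since the indicial polynomial factors as (r - r_1)(r - r_2), D(n) = (r_1 + n - r_1)(r_1 + n - r_2) = n(n + 1/2).
Evaluating step by step (a_0 = 1):
  n = 1: D(1) = 1(1 + 1/2) = 3/2; numerator = 4(1) = 4; a_1 = (4)/(3/2) = 8/3
  n = 2: D(2) = 2(2 + 1/2) = 5; numerator = 4(8/3) = 32/3; a_2 = (32/3)/(5) = 32/15
  n = 3: D(3) = 3(3 + 1/2) = 21/2; numerator = 4(32/15) = 128/15; a_3 = (128/15)/(21/2) = 256/315

r = -1; a_0 = 1; a_1 = 8/3; a_2 = 32/15; a_3 = 256/315


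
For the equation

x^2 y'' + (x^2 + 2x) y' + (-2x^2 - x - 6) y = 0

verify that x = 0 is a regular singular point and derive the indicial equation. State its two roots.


Divide by x^2 to reach normal form y'' + P_1(x) y' + P_2(x) y = 0 with P_1(x) = 1 + 2/x and P_2(x) = -2 - 1/x - 6/x^2.
x = 0 is a singular point because the y'-coefficient 1 + 2/x has a pole at x = 0 and the y-coefficient -2 - 1/x - 6/x^2 has a pole at x = 0.
It is a regular singular point because x P_1(x) = p(x) = x + 2 and x^2 P_2(x) = q(x) = -2x^2 - x - 6 are polynomials, hence analytic at x = 0.
p(0) = 2,  q(0) = -6.
Indicial equation: r(r-1) + p(0) r + q(0) = 0, i.e. r^2 + (p(0) - 1) r + q(0) = 0, i.e. r^2 + 1 r - 6 = 0.
Discriminant: (1)^2 - 4(-6) = 25, so r = (-1 ± 5)/2.
Solving: r_1 = 2, r_2 = -3.

indicial: r^2 + 1 r - 6 = 0; roots r_1 = 2, r_2 = -3


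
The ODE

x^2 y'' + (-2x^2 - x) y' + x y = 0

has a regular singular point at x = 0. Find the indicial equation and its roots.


Divide by x^2 to reach normal form y'' + P_1(x) y' + P_2(x) y = 0 with P_1(x) = -2 - 1/x and P_2(x) = 1/x.
x = 0 is a singular point because the y'-coefficient -2 - 1/x has a pole at x = 0 and the y-coefficient 1/x has a pole at x = 0.
It is a regular singular point because x P_1(x) = p(x) = -2x - 1 and x^2 P_2(x) = q(x) = x are polynomials, hence analytic at x = 0.
p(0) = -1,  q(0) = 0.
Indicial equation: r(r-1) + p(0) r + q(0) = 0, i.e. r^2 + (p(0) - 1) r + q(0) = 0, i.e. r^2 - 2 r = 0.
Discriminant: (-2)^2 - 4(0) = 4, so r = (2 ± 2)/2.
Solving: r_1 = 2, r_2 = 0.

indicial: r^2 - 2 r = 0; roots r_1 = 2, r_2 = 0


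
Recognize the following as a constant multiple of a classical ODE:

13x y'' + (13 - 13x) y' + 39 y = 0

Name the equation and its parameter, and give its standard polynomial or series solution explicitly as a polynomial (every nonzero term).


All three coefficients share the factor 13; dividing through by 13 gives  x y'' + (1 - x) y' + 3 y = 0.
This matches the Laguerre equation x y'' + (1 - x) y' + n y = 0 with n = 3; the polynomial solution is L_3(x).
With y = sum_k a_k x^k, matching x^k gives (k+1)k a_{k+1} + (k+1) a_{k+1} - k a_k + n a_k = 0, i.e. (k+1)^2 a_{k+1} = (k - n) a_k = (k - 3) a_k. The right side vanishes at k = 3, so the series terminates at degree 3.
Standard normalization L_n(0) = 1 gives a_0 = 1. Work upward with a_{k+1} = (k - 3) a_k / (k+1)^2:
  a_1 = (0 - 3)(1) / 1^2 = -3/1 = -3
  a_2 = (1 - 3)(-3) / 2^2 = 6/4 = 3/2
  a_3 = (2 - 3)(3/2) / 3^2 = (-3/2)/9 = -1/6
Hence L_3(x) = -x^3/6 + 3 x^2/2 - 3 x + 1.

L_3(x); series = -x^3/6 + 3 x^2/2 - 3 x + 1


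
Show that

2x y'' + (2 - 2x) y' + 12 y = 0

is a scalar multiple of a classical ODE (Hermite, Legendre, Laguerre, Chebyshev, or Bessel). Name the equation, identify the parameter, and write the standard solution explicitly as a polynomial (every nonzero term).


All three coefficients share the factor 2; dividing through by 2 gives  x y'' + (1 - x) y' + 6 y = 0.
This matches the Laguerre equation x y'' + (1 - x) y' + n y = 0 with n = 6; the polynomial solution is L_6(x).
With y = sum_k a_k x^k, matching x^k gives (k+1)k a_{k+1} + (k+1) a_{k+1} - k a_k + n a_k = 0, i.e. (k+1)^2 a_{k+1} = (k - n) a_k = (k - 6) a_k. The right side vanishes at k = 6, so the series terminates at degree 6.
Standard normalization L_n(0) = 1 gives a_0 = 1. Work upward with a_{k+1} = (k - 6) a_k / (k+1)^2:
  a_1 = (0 - 6)(1) / 1^2 = -6/1 = -6
  a_2 = (1 - 6)(-6) / 2^2 = 30/4 = 15/2
  a_3 = (2 - 6)(15/2) / 3^2 = -30/9 = -10/3
  a_4 = (3 - 6)(-10/3) / 4^2 = 10/16 = 5/8
  a_5 = (4 - 6)(5/8) / 5^2 = (-5/4)/25 = -1/20
  a_6 = (5 - 6)(-1/20) / 6^2 = (1/20)/36 = 1/720
Hence L_6(x) = x^6/720 - x^5/20 + 5 x^4/8 - 10 x^3/3 + 15 x^2/2 - 6 x + 1.

L_6(x); series = x^6/720 - x^5/20 + 5 x^4/8 - 10 x^3/3 + 15 x^2/2 - 6 x + 1


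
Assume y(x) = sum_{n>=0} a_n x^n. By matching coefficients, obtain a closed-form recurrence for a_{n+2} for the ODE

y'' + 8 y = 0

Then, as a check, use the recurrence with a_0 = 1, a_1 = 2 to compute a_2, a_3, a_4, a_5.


Substitute y = sum_n a_n x^n into y'' + (const) y = 0.
y''(x) = sum_{n>=0} (n+2)(n+1) a_{n+2} x^n.
The ODE becomes sum_n [(n+2)(n+1) a_{n+2} + 8 a_n] x^n = 0.
Setting each coefficient to zero gives the recurrence:
  (n+2)(n+1) a_{n+2} + 8 a_n = 0,
  a_{n+2} = -8 / ((n+1)(n+2)) a_n.

Check with a_0 = 1, a_1 = 2 (apply the recurrence for n = 0, 1, 2, 3): a_0 = 1, a_1 = 2, a_2 = -4, a_3 = -8/3, a_4 = 8/3, a_5 = 16/15.

a_{n+2} = -8/((n+1)(n+2)) * a_n; check: a_0 = 1, a_1 = 2, a_2 = -4, a_3 = -8/3, a_4 = 8/3, a_5 = 16/15


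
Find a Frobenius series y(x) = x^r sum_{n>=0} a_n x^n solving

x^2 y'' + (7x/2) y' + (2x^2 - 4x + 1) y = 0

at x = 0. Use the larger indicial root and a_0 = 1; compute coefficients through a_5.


Write in Frobenius form y'' + (p(x)/x) y' + (q(x)/x^2) y = 0:
  p(x) = 7/2,  q(x) = 2x^2 - 4x + 1.
Indicial equation: r(r-1) + (7/2) r + (1) = 0 -> roots r_1 = -1/2, r_2 = -2.
Take r = r_1 = -1/2. Let y(x) = x^r sum_{n>=0} a_n x^n with a_0 = 1.
Substitute y = x^r sum a_n x^n and match x^{r+n}. The recurrence is
  D(n) a_n - 4 a_{n-1} + 2 a_{n-2} = 0,  where D(n) = (r+n)(r+n-1) + (7/2)(r+n) + (1).
  a_n = [4 a_{n-1} - 2 a_{n-2}] / D(n).
Since the indicial polynomial factors as (r - r_1)(r - r_2), D(n) = (r_1 + n - r_1)(r_1 + n - r_2) = n(n + 3/2).
Evaluating step by step (a_0 = 1):
  n = 1: D(1) = 1(1 + 3/2) = 5/2; numerator = 4(1) = 4; a_1 = (4)/(5/2) = 8/5
  n = 2: D(2) = 2(2 + 3/2) = 7; numerator = 4(8/5) - 2(1) = 22/5; a_2 = (22/5)/(7) = 22/35
  n = 3: D(3) = 3(3 + 3/2) = 27/2; numerator = 4(22/35) - 2(8/5) = -24/35; a_3 = (-24/35)/(27/2) = -16/315
  n = 4: D(4) = 4(4 + 3/2) = 22; numerator = 4(-16/315) - 2(22/35) = -92/63; a_4 = (-92/63)/(22) = -46/693
  n = 5: D(5) = 5(5 + 3/2) = 65/2; numerator = 4(-46/693) - 2(-16/315) = -568/3465; a_5 = (-568/3465)/(65/2) = -1136/225225

r = -1/2; a_0 = 1; a_1 = 8/5; a_2 = 22/35; a_3 = -16/315; a_4 = -46/693; a_5 = -1136/225225


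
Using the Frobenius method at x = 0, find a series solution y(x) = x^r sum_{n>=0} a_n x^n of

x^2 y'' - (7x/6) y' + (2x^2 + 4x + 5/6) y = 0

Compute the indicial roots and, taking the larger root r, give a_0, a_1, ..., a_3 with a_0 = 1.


Write in Frobenius form y'' + (p(x)/x) y' + (q(x)/x^2) y = 0:
  p(x) = -7/6,  q(x) = 2x^2 + 4x + 5/6.
Indicial equation: r(r-1) + (-7/6) r + (5/6) = 0 -> roots r_1 = 5/3, r_2 = 1/2.
Take r = r_1 = 5/3. Let y(x) = x^r sum_{n>=0} a_n x^n with a_0 = 1.
Substitute y = x^r sum a_n x^n and match x^{r+n}. The recurrence is
  D(n) a_n + 4 a_{n-1} + 2 a_{n-2} = 0,  where D(n) = (r+n)(r+n-1) + (-7/6)(r+n) + (5/6).
  a_n = [-4 a_{n-1} - 2 a_{n-2}] / D(n).
Since the indicial polynomial factors as (r - r_1)(r - r_2), D(n) = (r_1 + n - r_1)(r_1 + n - r_2) = n(n + 7/6).
Evaluating step by step (a_0 = 1):
  n = 1: D(1) = 1(1 + 7/6) = 13/6; numerator = -4(1) = -4; a_1 = (-4)/(13/6) = -24/13
  n = 2: D(2) = 2(2 + 7/6) = 19/3; numerator = -4(-24/13) - 2(1) = 70/13; a_2 = (70/13)/(19/3) = 210/247
  n = 3: D(3) = 3(3 + 7/6) = 25/2; numerator = -4(210/247) - 2(-24/13) = 72/247; a_3 = (72/247)/(25/2) = 144/6175

r = 5/3; a_0 = 1; a_1 = -24/13; a_2 = 210/247; a_3 = 144/6175


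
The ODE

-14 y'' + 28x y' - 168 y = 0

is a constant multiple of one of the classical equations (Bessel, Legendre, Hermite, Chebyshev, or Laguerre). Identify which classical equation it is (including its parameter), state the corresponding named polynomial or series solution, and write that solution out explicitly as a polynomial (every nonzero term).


All three coefficients share the factor -14; dividing through by -14 gives  y'' - 2x y' + 12 y = 0.
This matches the Hermite equation y'' - 2x y' + 2n y = 0 with 2n = 12, so n = 6; the polynomial solution is H_6(x).
With y = sum_k a_k x^k, matching x^k gives (k+2)(k+1) a_{k+2} = 2(k - n) a_k = 2(k - 6) a_k. The right side vanishes at k = 6, so the series with the parity of 6 terminates at degree 6.
Standard normalization: leading coefficient of H_n is 2^n, so a_6 = 2^6 = 64. Work downward with a_k = (k+1)(k+2) a_{k+2} / (2(k - n)):
  a_4 = (5)(6)(64) / (2(4 - 6)) = 1920/(-4) = -480
  a_2 = (3)(4)(-480) / (2(2 - 6)) = -5760/(-8) = 720
  a_0 = (1)(2)(720) / (2(0 - 6)) = 1440/(-12) = -120
Hence H_6(x) = 64 x^6 - 480 x^4 + 720 x^2 - 120.

H_6(x); series = 64 x^6 - 480 x^4 + 720 x^2 - 120


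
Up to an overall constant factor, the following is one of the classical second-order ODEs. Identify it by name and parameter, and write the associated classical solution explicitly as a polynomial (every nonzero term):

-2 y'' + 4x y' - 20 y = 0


All three coefficients share the factor -2; dividing through by -2 gives  y'' - 2x y' + 10 y = 0.
This matches the Hermite equation y'' - 2x y' + 2n y = 0 with 2n = 10, so n = 5; the polynomial solution is H_5(x).
With y = sum_k a_k x^k, matching x^k gives (k+2)(k+1) a_{k+2} = 2(k - n) a_k = 2(k - 5) a_k. The right side vanishes at k = 5, so the series with the parity of 5 terminates at degree 5.
Standard normalization: leading coefficient of H_n is 2^n, so a_5 = 2^5 = 32. Work downward with a_k = (k+1)(k+2) a_{k+2} / (2(k - n)):
  a_3 = (4)(5)(32) / (2(3 - 5)) = 640/(-4) = -160
  a_1 = (2)(3)(-160) / (2(1 - 5)) = -960/(-8) = 120
Hence H_5(x) = 32 x^5 - 160 x^3 + 120 x.

H_5(x); series = 32 x^5 - 160 x^3 + 120 x


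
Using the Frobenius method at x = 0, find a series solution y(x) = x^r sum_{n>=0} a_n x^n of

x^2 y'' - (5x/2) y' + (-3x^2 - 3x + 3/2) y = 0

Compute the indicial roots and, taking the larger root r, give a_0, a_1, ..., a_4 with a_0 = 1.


Write in Frobenius form y'' + (p(x)/x) y' + (q(x)/x^2) y = 0:
  p(x) = -5/2,  q(x) = -3x^2 - 3x + 3/2.
Indicial equation: r(r-1) + (-5/2) r + (3/2) = 0 -> roots r_1 = 3, r_2 = 1/2.
Take r = r_1 = 3. Let y(x) = x^r sum_{n>=0} a_n x^n with a_0 = 1.
Substitute y = x^r sum a_n x^n and match x^{r+n}. The recurrence is
  D(n) a_n - 3 a_{n-1} - 3 a_{n-2} = 0,  where D(n) = (r+n)(r+n-1) + (-5/2)(r+n) + (3/2).
  a_n = [3 a_{n-1} + 3 a_{n-2}] / D(n).
Since the indicial polynomial factors as (r - r_1)(r - r_2), D(n) = (r_1 + n - r_1)(r_1 + n - r_2) = n(n + 5/2).
Evaluating step by step (a_0 = 1):
  n = 1: D(1) = 1(1 + 5/2) = 7/2; numerator = 3(1) = 3; a_1 = (3)/(7/2) = 6/7
  n = 2: D(2) = 2(2 + 5/2) = 9; numerator = 3(6/7) + 3(1) = 39/7; a_2 = (39/7)/(9) = 13/21
  n = 3: D(3) = 3(3 + 5/2) = 33/2; numerator = 3(13/21) + 3(6/7) = 31/7; a_3 = (31/7)/(33/2) = 62/231
  n = 4: D(4) = 4(4 + 5/2) = 26; numerator = 3(62/231) + 3(13/21) = 205/77; a_4 = (205/77)/(26) = 205/2002

r = 3; a_0 = 1; a_1 = 6/7; a_2 = 13/21; a_3 = 62/231; a_4 = 205/2002


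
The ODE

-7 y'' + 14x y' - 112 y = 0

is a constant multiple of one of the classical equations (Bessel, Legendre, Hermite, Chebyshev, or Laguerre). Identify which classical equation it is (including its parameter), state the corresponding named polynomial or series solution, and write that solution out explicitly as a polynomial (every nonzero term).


All three coefficients share the factor -7; dividing through by -7 gives  y'' - 2x y' + 16 y = 0.
This matches the Hermite equation y'' - 2x y' + 2n y = 0 with 2n = 16, so n = 8; the polynomial solution is H_8(x).
With y = sum_k a_k x^k, matching x^k gives (k+2)(k+1) a_{k+2} = 2(k - n) a_k = 2(k - 8) a_k. The right side vanishes at k = 8, so the series with the parity of 8 terminates at degree 8.
Standard normalization: leading coefficient of H_n is 2^n, so a_8 = 2^8 = 256. Work downward with a_k = (k+1)(k+2) a_{k+2} / (2(k - n)):
  a_6 = (7)(8)(256) / (2(6 - 8)) = 14336/(-4) = -3584
  a_4 = (5)(6)(-3584) / (2(4 - 8)) = -107520/(-8) = 13440
  a_2 = (3)(4)(13440) / (2(2 - 8)) = 161280/(-12) = -13440
  a_0 = (1)(2)(-13440) / (2(0 - 8)) = -26880/(-16) = 1680
Hence H_8(x) = 256 x^8 - 3584 x^6 + 13440 x^4 - 13440 x^2 + 1680.

H_8(x); series = 256 x^8 - 3584 x^6 + 13440 x^4 - 13440 x^2 + 1680


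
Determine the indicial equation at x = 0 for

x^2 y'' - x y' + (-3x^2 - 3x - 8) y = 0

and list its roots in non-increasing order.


Divide by x^2 to reach normal form y'' + P_1(x) y' + P_2(x) y = 0 with P_1(x) = -1/x and P_2(x) = -3 - 3/x - 8/x^2.
x = 0 is a singular point because the y'-coefficient -1/x has a pole at x = 0 and the y-coefficient -3 - 3/x - 8/x^2 has a pole at x = 0.
It is a regular singular point because x P_1(x) = p(x) = -1 and x^2 P_2(x) = q(x) = -3x^2 - 3x - 8 are polynomials, hence analytic at x = 0.
p(0) = -1,  q(0) = -8.
Indicial equation: r(r-1) + p(0) r + q(0) = 0, i.e. r^2 + (p(0) - 1) r + q(0) = 0, i.e. r^2 - 2 r - 8 = 0.
Discriminant: (-2)^2 - 4(-8) = 36, so r = (2 ± 6)/2.
Solving: r_1 = 4, r_2 = -2.

indicial: r^2 - 2 r - 8 = 0; roots r_1 = 4, r_2 = -2


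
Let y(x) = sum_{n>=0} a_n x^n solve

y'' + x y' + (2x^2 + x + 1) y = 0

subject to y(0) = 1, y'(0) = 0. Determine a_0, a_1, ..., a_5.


Ansatz: y(x) = sum_{n>=0} a_n x^n, so y'(x) = sum_{n>=1} n a_n x^(n-1) and y''(x) = sum_{n>=2} n(n-1) a_n x^(n-2).
Substitute into P(x) y'' + Q(x) y' + R(x) y = 0 with P(x) = 1, Q(x) = x, R(x) = 2x^2 + x + 1, and match powers of x.
Initial conditions: a_0 = 1, a_1 = 0.
Setting the coefficient of each power of x to zero and solving order by order (substituting the coefficients already found):
  x^0: 2 a_2 + a_0 = 0  ->  2 a_2 = -a_0 = -1  ->  a_2 = -1/2
  x^1: 6 a_3 + 2 a_1 + a_0 = 0  ->  6 a_3 = -2 a_1 - a_0 = -1  ->  a_3 = -1/6
  x^2: 12 a_4 + 3 a_2 + a_1 + 2 a_0 = 0  ->  12 a_4 = -3 a_2 - a_1 - 2 a_0 = -1/2  ->  a_4 = -1/24
  x^3: 20 a_5 + 4 a_3 + a_2 + 2 a_1 = 0  ->  20 a_5 = -4 a_3 - a_2 - 2 a_1 = 7/6  ->  a_5 = 7/120
Truncated series: y(x) = 1 - (1/2) x^2 - (1/6) x^3 - (1/24) x^4 + (7/120) x^5 + O(x^6).

a_0 = 1; a_1 = 0; a_2 = -1/2; a_3 = -1/6; a_4 = -1/24; a_5 = 7/120


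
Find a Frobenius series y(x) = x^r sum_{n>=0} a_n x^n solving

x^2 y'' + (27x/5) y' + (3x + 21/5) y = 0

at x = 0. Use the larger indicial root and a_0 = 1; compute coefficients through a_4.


Write in Frobenius form y'' + (p(x)/x) y' + (q(x)/x^2) y = 0:
  p(x) = 27/5,  q(x) = 3x + 21/5.
Indicial equation: r(r-1) + (27/5) r + (21/5) = 0 -> roots r_1 = -7/5, r_2 = -3.
Take r = r_1 = -7/5. Let y(x) = x^r sum_{n>=0} a_n x^n with a_0 = 1.
Substitute y = x^r sum a_n x^n and match x^{r+n}. The recurrence is
  D(n) a_n + 3 a_{n-1} = 0,  where D(n) = (r+n)(r+n-1) + (27/5)(r+n) + (21/5).
  a_n = -3 / D(n) * a_{n-1}.
Since the indicial polynomial factors as (r - r_1)(r - r_2), D(n) = (r_1 + n - r_1)(r_1 + n - r_2) = n(n + 8/5).
Evaluating step by step (a_0 = 1):
  n = 1: D(1) = 1(1 + 8/5) = 13/5; numerator = -3(1) = -3; a_1 = (-3)/(13/5) = -15/13
  n = 2: D(2) = 2(2 + 8/5) = 36/5; numerator = -3(-15/13) = 45/13; a_2 = (45/13)/(36/5) = 25/52
  n = 3: D(3) = 3(3 + 8/5) = 69/5; numerator = -3(25/52) = -75/52; a_3 = (-75/52)/(69/5) = -125/1196
  n = 4: D(4) = 4(4 + 8/5) = 112/5; numerator = -3(-125/1196) = 375/1196; a_4 = (375/1196)/(112/5) = 1875/133952

r = -7/5; a_0 = 1; a_1 = -15/13; a_2 = 25/52; a_3 = -125/1196; a_4 = 1875/133952


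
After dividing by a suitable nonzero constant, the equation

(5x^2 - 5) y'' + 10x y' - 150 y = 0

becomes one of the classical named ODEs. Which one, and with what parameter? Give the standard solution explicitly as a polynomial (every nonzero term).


All three coefficients share the factor -5; dividing through by -5 gives  (1 - x^2) y'' - 2x y' + 30 y = 0.
This matches the Legendre equation (1 - x^2) y'' - 2x y' + n(n+1) y = 0 (note the -2x y' term) with n(n+1) = 30, so n = 5; the polynomial solution is P_5(x).
With y = sum_k a_k x^k, matching x^k gives (k+2)(k+1) a_{k+2} = [k(k+1) - n(n+1)] a_k = (k - 5)(k + 6) a_k. The right side vanishes at k = 5, so the series with the parity of 5 terminates at degree 5.
Standard normalization (P_n(1) = 1): leading coefficient (2n)!/(2^n (n!)^2) = 3628800/(32*14400) = 63/8, so a_5 = 63/8. Work downward with a_k = (k+1)(k+2) a_{k+2} / ((k - 5)(k + 6)):
  a_3 = (4)(5)(63/8) / ((3 - 5)(3 + 6)) = (315/2)/(-18) = -35/4
  a_1 = (2)(3)(-35/4) / ((1 - 5)(1 + 6)) = (-105/2)/(-28) = 15/8
Hence P_5(x) = 63 x^5/8 - 35 x^3/4 + 15 x/8.

P_5(x); series = 63 x^5/8 - 35 x^3/4 + 15 x/8


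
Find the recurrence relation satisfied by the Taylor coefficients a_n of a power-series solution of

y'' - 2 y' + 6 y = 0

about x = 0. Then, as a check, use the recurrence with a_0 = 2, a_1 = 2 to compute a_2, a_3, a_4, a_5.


Substitute y = sum_n a_n x^n.
y''(x) has coefficient (n+2)(n+1) a_{n+2} at x^n;
-2 y'(x) has coefficient -2 (n+1) a_{n+1} at x^n;
6 y(x) has coefficient 6 a_n at x^n.
Matching x^n: (n+2)(n+1) a_{n+2} - 2 (n+1) a_{n+1} + 6 a_n = 0.
Thus a_{n+2} = [2 (n+1) a_{n+1} - 6 a_n] / ((n+1)(n+2)).

Check with a_0 = 2, a_1 = 2 (apply the recurrence for n = 0, 1, 2, 3): a_0 = 2, a_1 = 2, a_2 = -4, a_3 = -14/3, a_4 = -1/3, a_5 = 19/15.

a_(n+2) = [2 (n+1) a_(n+1) - 6 a_n] / ((n+1)(n+2)); check: a_0 = 2, a_1 = 2, a_2 = -4, a_3 = -14/3, a_4 = -1/3, a_5 = 19/15


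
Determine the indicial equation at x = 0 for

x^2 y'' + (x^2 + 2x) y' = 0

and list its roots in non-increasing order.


Divide by x^2 to reach normal form y'' + P_1(x) y' + P_2(x) y = 0 with P_1(x) = 1 + 2/x and P_2(x) = 0.
x = 0 is a singular point because the y'-coefficient 1 + 2/x has a pole at x = 0.
It is a regular singular point because x P_1(x) = p(x) = x + 2 and x^2 P_2(x) = q(x) = 0 are polynomials, hence analytic at x = 0.
p(0) = 2,  q(0) = 0.
Indicial equation: r(r-1) + p(0) r + q(0) = 0, i.e. r^2 + (p(0) - 1) r + q(0) = 0, i.e. r^2 + 1 r = 0.
Discriminant: (1)^2 - 4(0) = 1, so r = (-1 ± 1)/2.
Solving: r_1 = 0, r_2 = -1.

indicial: r^2 + 1 r = 0; roots r_1 = 0, r_2 = -1


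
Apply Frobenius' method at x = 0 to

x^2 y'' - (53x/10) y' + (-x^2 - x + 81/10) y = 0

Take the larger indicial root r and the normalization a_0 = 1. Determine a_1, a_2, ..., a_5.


Write in Frobenius form y'' + (p(x)/x) y' + (q(x)/x^2) y = 0:
  p(x) = -53/10,  q(x) = -x^2 - x + 81/10.
Indicial equation: r(r-1) + (-53/10) r + (81/10) = 0 -> roots r_1 = 9/2, r_2 = 9/5.
Take r = r_1 = 9/2. Let y(x) = x^r sum_{n>=0} a_n x^n with a_0 = 1.
Substitute y = x^r sum a_n x^n and match x^{r+n}. The recurrence is
  D(n) a_n - 1 a_{n-1} - 1 a_{n-2} = 0,  where D(n) = (r+n)(r+n-1) + (-53/10)(r+n) + (81/10).
  a_n = [1 a_{n-1} + 1 a_{n-2}] / D(n).
Since the indicial polynomial factors as (r - r_1)(r - r_2), D(n) = (r_1 + n - r_1)(r_1 + n - r_2) = n(n + 27/10).
Evaluating step by step (a_0 = 1):
  n = 1: D(1) = 1(1 + 27/10) = 37/10; numerator = 1(1) = 1; a_1 = (1)/(37/10) = 10/37
  n = 2: D(2) = 2(2 + 27/10) = 47/5; numerator = 1(10/37) + 1(1) = 47/37; a_2 = (47/37)/(47/5) = 5/37
  n = 3: D(3) = 3(3 + 27/10) = 171/10; numerator = 1(5/37) + 1(10/37) = 15/37; a_3 = (15/37)/(171/10) = 50/2109
  n = 4: D(4) = 4(4 + 27/10) = 134/5; numerator = 1(50/2109) + 1(5/37) = 335/2109; a_4 = (335/2109)/(134/5) = 25/4218
  n = 5: D(5) = 5(5 + 27/10) = 77/2; numerator = 1(25/4218) + 1(50/2109) = 125/4218; a_5 = (125/4218)/(77/2) = 125/162393

r = 9/2; a_0 = 1; a_1 = 10/37; a_2 = 5/37; a_3 = 50/2109; a_4 = 25/4218; a_5 = 125/162393


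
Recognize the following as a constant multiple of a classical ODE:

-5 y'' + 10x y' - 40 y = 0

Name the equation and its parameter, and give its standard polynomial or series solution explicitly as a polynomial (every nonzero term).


All three coefficients share the factor -5; dividing through by -5 gives  y'' - 2x y' + 8 y = 0.
This matches the Hermite equation y'' - 2x y' + 2n y = 0 with 2n = 8, so n = 4; the polynomial solution is H_4(x).
With y = sum_k a_k x^k, matching x^k gives (k+2)(k+1) a_{k+2} = 2(k - n) a_k = 2(k - 4) a_k. The right side vanishes at k = 4, so the series with the parity of 4 terminates at degree 4.
Standard normalization: leading coefficient of H_n is 2^n, so a_4 = 2^4 = 16. Work downward with a_k = (k+1)(k+2) a_{k+2} / (2(k - n)):
  a_2 = (3)(4)(16) / (2(2 - 4)) = 192/(-4) = -48
  a_0 = (1)(2)(-48) / (2(0 - 4)) = -96/(-8) = 12
Hence H_4(x) = 16 x^4 - 48 x^2 + 12.

H_4(x); series = 16 x^4 - 48 x^2 + 12


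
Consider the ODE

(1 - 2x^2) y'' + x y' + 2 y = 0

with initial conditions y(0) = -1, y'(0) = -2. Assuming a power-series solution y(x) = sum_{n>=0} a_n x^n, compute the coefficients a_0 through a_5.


Ansatz: y(x) = sum_{n>=0} a_n x^n, so y'(x) = sum_{n>=1} n a_n x^(n-1) and y''(x) = sum_{n>=2} n(n-1) a_n x^(n-2).
Substitute into P(x) y'' + Q(x) y' + R(x) y = 0 with P(x) = 1 - 2x^2, Q(x) = x, R(x) = 2, and match powers of x.
Initial conditions: a_0 = -1, a_1 = -2.
Setting the coefficient of each power of x to zero and solving order by order (substituting the coefficients already found):
  x^0: 2 a_2 + 2 a_0 = 0  ->  2 a_2 = -2 a_0 = 2  ->  a_2 = 1
  x^1: 6 a_3 + 3 a_1 = 0  ->  6 a_3 = -3 a_1 = 6  ->  a_3 = 1
  x^2: 12 a_4 = 0  ->  a_4 = 0
  x^3: 20 a_5 - 7 a_3 = 0  ->  20 a_5 = 7 a_3 = 7  ->  a_5 = 7/20
Truncated series: y(x) = -1 - 2 x + x^2 + x^3 + (7/20) x^5 + O(x^6).

a_0 = -1; a_1 = -2; a_2 = 1; a_3 = 1; a_4 = 0; a_5 = 7/20


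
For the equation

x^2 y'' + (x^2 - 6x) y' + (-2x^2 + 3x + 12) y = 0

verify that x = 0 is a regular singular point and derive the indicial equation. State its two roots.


Divide by x^2 to reach normal form y'' + P_1(x) y' + P_2(x) y = 0 with P_1(x) = 1 - 6/x and P_2(x) = -2 + 3/x + 12/x^2.
x = 0 is a singular point because the y'-coefficient 1 - 6/x has a pole at x = 0 and the y-coefficient -2 + 3/x + 12/x^2 has a pole at x = 0.
It is a regular singular point because x P_1(x) = p(x) = x - 6 and x^2 P_2(x) = q(x) = -2x^2 + 3x + 12 are polynomials, hence analytic at x = 0.
p(0) = -6,  q(0) = 12.
Indicial equation: r(r-1) + p(0) r + q(0) = 0, i.e. r^2 + (p(0) - 1) r + q(0) = 0, i.e. r^2 - 7 r + 12 = 0.
Discriminant: (-7)^2 - 4(12) = 1, so r = (7 ± 1)/2.
Solving: r_1 = 4, r_2 = 3.

indicial: r^2 - 7 r + 12 = 0; roots r_1 = 4, r_2 = 3


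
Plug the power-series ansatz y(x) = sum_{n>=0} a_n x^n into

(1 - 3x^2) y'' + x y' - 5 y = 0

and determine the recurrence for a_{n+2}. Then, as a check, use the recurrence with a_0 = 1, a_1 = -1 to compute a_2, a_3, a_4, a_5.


Substitute y = sum_n a_n x^n.
(1 - 3 x^2) y'' contributes (n+2)(n+1) a_{n+2} - 3 n(n-1) a_n at x^n.
x y'(x) contributes n a_n at x^n.
-5 y(x) contributes -5 a_n at x^n.
Matching x^n: (n+2)(n+1) a_{n+2} + (-3 n(n-1) + n - 5) a_n = 0.
Thus a_{n+2} = (3 n(n-1) - n + 5) / ((n+1)(n+2)) * a_n.

Check with a_0 = 1, a_1 = -1 (apply the recurrence for n = 0, 1, 2, 3): a_0 = 1, a_1 = -1, a_2 = 5/2, a_3 = -2/3, a_4 = 15/8, a_5 = -2/3.

a_(n+2) = (3 n(n-1) - n + 5) / ((n+1)(n+2)) * a_n; check: a_0 = 1, a_1 = -1, a_2 = 5/2, a_3 = -2/3, a_4 = 15/8, a_5 = -2/3


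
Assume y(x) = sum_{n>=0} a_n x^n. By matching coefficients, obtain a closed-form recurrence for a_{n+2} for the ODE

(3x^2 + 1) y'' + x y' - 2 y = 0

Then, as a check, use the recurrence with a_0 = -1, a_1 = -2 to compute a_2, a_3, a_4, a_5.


Substitute y = sum_n a_n x^n.
(1 + 3 x^2) y'' contributes (n+2)(n+1) a_{n+2} + 3 n(n-1) a_n at x^n.
x y'(x) contributes n a_n at x^n.
-2 y(x) contributes -2 a_n at x^n.
Matching x^n: (n+2)(n+1) a_{n+2} + (3 n(n-1) + n - 2) a_n = 0.
Thus a_{n+2} = (-3 n(n-1) - n + 2) / ((n+1)(n+2)) * a_n.

Check with a_0 = -1, a_1 = -2 (apply the recurrence for n = 0, 1, 2, 3): a_0 = -1, a_1 = -2, a_2 = -1, a_3 = -1/3, a_4 = 1/2, a_5 = 19/60.

a_(n+2) = (-3 n(n-1) - n + 2) / ((n+1)(n+2)) * a_n; check: a_0 = -1, a_1 = -2, a_2 = -1, a_3 = -1/3, a_4 = 1/2, a_5 = 19/60


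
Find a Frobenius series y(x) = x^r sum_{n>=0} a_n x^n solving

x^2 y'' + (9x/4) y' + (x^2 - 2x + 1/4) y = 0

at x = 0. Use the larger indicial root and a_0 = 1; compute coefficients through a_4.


Write in Frobenius form y'' + (p(x)/x) y' + (q(x)/x^2) y = 0:
  p(x) = 9/4,  q(x) = x^2 - 2x + 1/4.
Indicial equation: r(r-1) + (9/4) r + (1/4) = 0 -> roots r_1 = -1/4, r_2 = -1.
Take r = r_1 = -1/4. Let y(x) = x^r sum_{n>=0} a_n x^n with a_0 = 1.
Substitute y = x^r sum a_n x^n and match x^{r+n}. The recurrence is
  D(n) a_n - 2 a_{n-1} + 1 a_{n-2} = 0,  where D(n) = (r+n)(r+n-1) + (9/4)(r+n) + (1/4).
  a_n = [2 a_{n-1} - 1 a_{n-2}] / D(n).
Since the indicial polynomial factors as (r - r_1)(r - r_2), D(n) = (r_1 + n - r_1)(r_1 + n - r_2) = n(n + 3/4).
Evaluating step by step (a_0 = 1):
  n = 1: D(1) = 1(1 + 3/4) = 7/4; numerator = 2(1) = 2; a_1 = (2)/(7/4) = 8/7
  n = 2: D(2) = 2(2 + 3/4) = 11/2; numerator = 2(8/7) - 1(1) = 9/7; a_2 = (9/7)/(11/2) = 18/77
  n = 3: D(3) = 3(3 + 3/4) = 45/4; numerator = 2(18/77) - 1(8/7) = -52/77; a_3 = (-52/77)/(45/4) = -208/3465
  n = 4: D(4) = 4(4 + 3/4) = 19; numerator = 2(-208/3465) - 1(18/77) = -1226/3465; a_4 = (-1226/3465)/(19) = -1226/65835

r = -1/4; a_0 = 1; a_1 = 8/7; a_2 = 18/77; a_3 = -208/3465; a_4 = -1226/65835


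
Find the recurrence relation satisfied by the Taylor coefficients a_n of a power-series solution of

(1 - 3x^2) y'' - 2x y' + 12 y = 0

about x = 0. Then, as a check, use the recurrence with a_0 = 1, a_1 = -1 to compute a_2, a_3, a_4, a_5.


Substitute y = sum_n a_n x^n.
(1 - 3 x^2) y'' contributes (n+2)(n+1) a_{n+2} - 3 n(n-1) a_n at x^n.
-2 x y'(x) contributes -2 n a_n at x^n.
12 y(x) contributes 12 a_n at x^n.
Matching x^n: (n+2)(n+1) a_{n+2} + (-3 n(n-1) - 2 n + 12) a_n = 0.
Thus a_{n+2} = (3 n(n-1) + 2 n - 12) / ((n+1)(n+2)) * a_n.

Check with a_0 = 1, a_1 = -1 (apply the recurrence for n = 0, 1, 2, 3): a_0 = 1, a_1 = -1, a_2 = -6, a_3 = 5/3, a_4 = 1, a_5 = 1.

a_(n+2) = (3 n(n-1) + 2 n - 12) / ((n+1)(n+2)) * a_n; check: a_0 = 1, a_1 = -1, a_2 = -6, a_3 = 5/3, a_4 = 1, a_5 = 1


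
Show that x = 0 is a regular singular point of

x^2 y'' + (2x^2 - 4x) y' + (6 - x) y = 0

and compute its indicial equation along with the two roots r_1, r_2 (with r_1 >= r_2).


Divide by x^2 to reach normal form y'' + P_1(x) y' + P_2(x) y = 0 with P_1(x) = 2 - 4/x and P_2(x) = -1/x + 6/x^2.
x = 0 is a singular point because the y'-coefficient 2 - 4/x has a pole at x = 0 and the y-coefficient -1/x + 6/x^2 has a pole at x = 0.
It is a regular singular point because x P_1(x) = p(x) = 2x - 4 and x^2 P_2(x) = q(x) = 6 - x are polynomials, hence analytic at x = 0.
p(0) = -4,  q(0) = 6.
Indicial equation: r(r-1) + p(0) r + q(0) = 0, i.e. r^2 + (p(0) - 1) r + q(0) = 0, i.e. r^2 - 5 r + 6 = 0.
Discriminant: (-5)^2 - 4(6) = 1, so r = (5 ± 1)/2.
Solving: r_1 = 3, r_2 = 2.

indicial: r^2 - 5 r + 6 = 0; roots r_1 = 3, r_2 = 2


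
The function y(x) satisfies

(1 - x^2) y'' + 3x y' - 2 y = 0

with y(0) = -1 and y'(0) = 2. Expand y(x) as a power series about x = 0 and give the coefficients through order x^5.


Ansatz: y(x) = sum_{n>=0} a_n x^n, so y'(x) = sum_{n>=1} n a_n x^(n-1) and y''(x) = sum_{n>=2} n(n-1) a_n x^(n-2).
Substitute into P(x) y'' + Q(x) y' + R(x) y = 0 with P(x) = 1 - x^2, Q(x) = 3x, R(x) = -2, and match powers of x.
Initial conditions: a_0 = -1, a_1 = 2.
Setting the coefficient of each power of x to zero and solving order by order (substituting the coefficients already found):
  x^0: 2 a_2 - 2 a_0 = 0  ->  2 a_2 = 2 a_0 = -2  ->  a_2 = -1
  x^1: 6 a_3 + a_1 = 0  ->  6 a_3 = -a_1 = -2  ->  a_3 = -1/3
  x^2: 12 a_4 + 2 a_2 = 0  ->  12 a_4 = -2 a_2 = 2  ->  a_4 = 1/6
  x^3: 20 a_5 + a_3 = 0  ->  20 a_5 = -a_3 = 1/3  ->  a_5 = 1/60
Truncated series: y(x) = -1 + 2 x - x^2 - (1/3) x^3 + (1/6) x^4 + (1/60) x^5 + O(x^6).

a_0 = -1; a_1 = 2; a_2 = -1; a_3 = -1/3; a_4 = 1/6; a_5 = 1/60


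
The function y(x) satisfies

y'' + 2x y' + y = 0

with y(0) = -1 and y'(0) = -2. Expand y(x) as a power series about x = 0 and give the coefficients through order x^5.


Ansatz: y(x) = sum_{n>=0} a_n x^n, so y'(x) = sum_{n>=1} n a_n x^(n-1) and y''(x) = sum_{n>=2} n(n-1) a_n x^(n-2).
Substitute into P(x) y'' + Q(x) y' + R(x) y = 0 with P(x) = 1, Q(x) = 2x, R(x) = 1, and match powers of x.
Initial conditions: a_0 = -1, a_1 = -2.
Setting the coefficient of each power of x to zero and solving order by order (substituting the coefficients already found):
  x^0: 2 a_2 + a_0 = 0  ->  2 a_2 = -a_0 = 1  ->  a_2 = 1/2
  x^1: 6 a_3 + 3 a_1 = 0  ->  6 a_3 = -3 a_1 = 6  ->  a_3 = 1
  x^2: 12 a_4 + 5 a_2 = 0  ->  12 a_4 = -5 a_2 = -5/2  ->  a_4 = -5/24
  x^3: 20 a_5 + 7 a_3 = 0  ->  20 a_5 = -7 a_3 = -7  ->  a_5 = -7/20
Truncated series: y(x) = -1 - 2 x + (1/2) x^2 + x^3 - (5/24) x^4 - (7/20) x^5 + O(x^6).

a_0 = -1; a_1 = -2; a_2 = 1/2; a_3 = 1; a_4 = -5/24; a_5 = -7/20


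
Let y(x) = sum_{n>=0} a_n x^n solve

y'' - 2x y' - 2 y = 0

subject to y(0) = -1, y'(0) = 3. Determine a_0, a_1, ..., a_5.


Ansatz: y(x) = sum_{n>=0} a_n x^n, so y'(x) = sum_{n>=1} n a_n x^(n-1) and y''(x) = sum_{n>=2} n(n-1) a_n x^(n-2).
Substitute into P(x) y'' + Q(x) y' + R(x) y = 0 with P(x) = 1, Q(x) = -2x, R(x) = -2, and match powers of x.
Initial conditions: a_0 = -1, a_1 = 3.
Setting the coefficient of each power of x to zero and solving order by order (substituting the coefficients already found):
  x^0: 2 a_2 - 2 a_0 = 0  ->  2 a_2 = 2 a_0 = -2  ->  a_2 = -1
  x^1: 6 a_3 - 4 a_1 = 0  ->  6 a_3 = 4 a_1 = 12  ->  a_3 = 2
  x^2: 12 a_4 - 6 a_2 = 0  ->  12 a_4 = 6 a_2 = -6  ->  a_4 = -1/2
  x^3: 20 a_5 - 8 a_3 = 0  ->  20 a_5 = 8 a_3 = 16  ->  a_5 = 4/5
Truncated series: y(x) = -1 + 3 x - x^2 + 2 x^3 - (1/2) x^4 + (4/5) x^5 + O(x^6).

a_0 = -1; a_1 = 3; a_2 = -1; a_3 = 2; a_4 = -1/2; a_5 = 4/5


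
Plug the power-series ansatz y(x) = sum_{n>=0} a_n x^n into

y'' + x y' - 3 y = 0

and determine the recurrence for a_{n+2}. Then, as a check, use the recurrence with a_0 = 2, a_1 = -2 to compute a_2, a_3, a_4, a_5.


Substitute y = sum_n a_n x^n.
y''(x) has coefficient (n+2)(n+1) a_{n+2} at x^n;
x y'(x) has coefficient n a_n at x^n (shift);
-3 y(x) has coefficient -3 a_n at x^n.
Matching x^n: (n+2)(n+1) a_{n+2} + (n - 3) a_n = 0.
Thus a_{n+2} = (-n + 3) / ((n+1)(n+2)) * a_n.

Check with a_0 = 2, a_1 = -2 (apply the recurrence for n = 0, 1, 2, 3): a_0 = 2, a_1 = -2, a_2 = 3, a_3 = -2/3, a_4 = 1/4, a_5 = 0.

a_(n+2) = (-n + 3) / ((n+1)(n+2)) * a_n; check: a_0 = 2, a_1 = -2, a_2 = 3, a_3 = -2/3, a_4 = 1/4, a_5 = 0


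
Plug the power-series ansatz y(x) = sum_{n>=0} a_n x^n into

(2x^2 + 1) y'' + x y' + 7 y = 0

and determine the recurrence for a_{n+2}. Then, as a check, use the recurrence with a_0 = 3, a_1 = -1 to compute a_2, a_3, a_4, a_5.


Substitute y = sum_n a_n x^n.
(1 + 2 x^2) y'' contributes (n+2)(n+1) a_{n+2} + 2 n(n-1) a_n at x^n.
x y'(x) contributes n a_n at x^n.
7 y(x) contributes 7 a_n at x^n.
Matching x^n: (n+2)(n+1) a_{n+2} + (2 n(n-1) + n + 7) a_n = 0.
Thus a_{n+2} = (-2 n(n-1) - n - 7) / ((n+1)(n+2)) * a_n.

Check with a_0 = 3, a_1 = -1 (apply the recurrence for n = 0, 1, 2, 3): a_0 = 3, a_1 = -1, a_2 = -21/2, a_3 = 4/3, a_4 = 91/8, a_5 = -22/15.

a_(n+2) = (-2 n(n-1) - n - 7) / ((n+1)(n+2)) * a_n; check: a_0 = 3, a_1 = -1, a_2 = -21/2, a_3 = 4/3, a_4 = 91/8, a_5 = -22/15


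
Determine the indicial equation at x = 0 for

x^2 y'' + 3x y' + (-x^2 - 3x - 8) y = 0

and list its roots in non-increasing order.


Divide by x^2 to reach normal form y'' + P_1(x) y' + P_2(x) y = 0 with P_1(x) = 3/x and P_2(x) = -1 - 3/x - 8/x^2.
x = 0 is a singular point because the y'-coefficient 3/x has a pole at x = 0 and the y-coefficient -1 - 3/x - 8/x^2 has a pole at x = 0.
It is a regular singular point because x P_1(x) = p(x) = 3 and x^2 P_2(x) = q(x) = -x^2 - 3x - 8 are polynomials, hence analytic at x = 0.
p(0) = 3,  q(0) = -8.
Indicial equation: r(r-1) + p(0) r + q(0) = 0, i.e. r^2 + (p(0) - 1) r + q(0) = 0, i.e. r^2 + 2 r - 8 = 0.
Discriminant: (2)^2 - 4(-8) = 36, so r = (-2 ± 6)/2.
Solving: r_1 = 2, r_2 = -4.

indicial: r^2 + 2 r - 8 = 0; roots r_1 = 2, r_2 = -4


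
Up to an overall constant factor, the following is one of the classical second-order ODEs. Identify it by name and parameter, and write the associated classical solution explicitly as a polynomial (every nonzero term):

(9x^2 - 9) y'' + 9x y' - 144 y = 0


All three coefficients share the factor -9; dividing through by -9 gives  (1 - x^2) y'' - x y' + 16 y = 0.
This matches the Chebyshev equation (1 - x^2) y'' - x y' + n^2 y = 0 (note the -x y' term, not -2x y') with n^2 = 16, so n = 4; the polynomial solution is T_4(x).
With y = sum_k a_k x^k, matching x^k gives (k+2)(k+1) a_{k+2} = (k^2 - n^2) a_k = (k - 4)(k + 4) a_k. The right side vanishes at k = 4, so the series with the parity of 4 terminates at degree 4.
Standard normalization: leading coefficient of T_n is 2^(n-1), so a_4 = 2^3 = 8. Work downward with a_k = (k+1)(k+2) a_{k+2} / ((k - 4)(k + 4)):
  a_2 = (3)(4)(8) / ((2 - 4)(2 + 4)) = 96/(-12) = -8
  a_0 = (1)(2)(-8) / ((0 - 4)(0 + 4)) = -16/(-16) = 1
Hence T_4(x) = 8 x^4 - 8 x^2 + 1.

T_4(x); series = 8 x^4 - 8 x^2 + 1


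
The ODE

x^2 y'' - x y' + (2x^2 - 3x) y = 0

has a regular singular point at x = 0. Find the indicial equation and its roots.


Divide by x^2 to reach normal form y'' + P_1(x) y' + P_2(x) y = 0 with P_1(x) = -1/x and P_2(x) = 2 - 3/x.
x = 0 is a singular point because the y'-coefficient -1/x has a pole at x = 0 and the y-coefficient 2 - 3/x has a pole at x = 0.
It is a regular singular point because x P_1(x) = p(x) = -1 and x^2 P_2(x) = q(x) = 2x^2 - 3x are polynomials, hence analytic at x = 0.
p(0) = -1,  q(0) = 0.
Indicial equation: r(r-1) + p(0) r + q(0) = 0, i.e. r^2 + (p(0) - 1) r + q(0) = 0, i.e. r^2 - 2 r = 0.
Discriminant: (-2)^2 - 4(0) = 4, so r = (2 ± 2)/2.
Solving: r_1 = 2, r_2 = 0.

indicial: r^2 - 2 r = 0; roots r_1 = 2, r_2 = 0


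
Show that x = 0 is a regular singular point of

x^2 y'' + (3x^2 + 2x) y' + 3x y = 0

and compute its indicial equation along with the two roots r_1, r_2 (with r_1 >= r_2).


Divide by x^2 to reach normal form y'' + P_1(x) y' + P_2(x) y = 0 with P_1(x) = 3 + 2/x and P_2(x) = 3/x.
x = 0 is a singular point because the y'-coefficient 3 + 2/x has a pole at x = 0 and the y-coefficient 3/x has a pole at x = 0.
It is a regular singular point because x P_1(x) = p(x) = 3x + 2 and x^2 P_2(x) = q(x) = 3x are polynomials, hence analytic at x = 0.
p(0) = 2,  q(0) = 0.
Indicial equation: r(r-1) + p(0) r + q(0) = 0, i.e. r^2 + (p(0) - 1) r + q(0) = 0, i.e. r^2 + 1 r = 0.
Discriminant: (1)^2 - 4(0) = 1, so r = (-1 ± 1)/2.
Solving: r_1 = 0, r_2 = -1.

indicial: r^2 + 1 r = 0; roots r_1 = 0, r_2 = -1


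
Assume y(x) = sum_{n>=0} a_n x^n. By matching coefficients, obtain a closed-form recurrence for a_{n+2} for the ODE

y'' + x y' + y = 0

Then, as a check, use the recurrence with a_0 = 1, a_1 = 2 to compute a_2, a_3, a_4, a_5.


Substitute y = sum_n a_n x^n.
y''(x) has coefficient (n+2)(n+1) a_{n+2} at x^n;
x y'(x) has coefficient n a_n at x^n (shift);
y(x) has coefficient 1 a_n at x^n.
Matching x^n: (n+2)(n+1) a_{n+2} + (n + 1) a_n = 0.
Thus a_{n+2} = (-n - 1) / ((n+1)(n+2)) * a_n.

Check with a_0 = 1, a_1 = 2 (apply the recurrence for n = 0, 1, 2, 3): a_0 = 1, a_1 = 2, a_2 = -1/2, a_3 = -2/3, a_4 = 1/8, a_5 = 2/15.

a_(n+2) = (-n - 1) / ((n+1)(n+2)) * a_n; check: a_0 = 1, a_1 = 2, a_2 = -1/2, a_3 = -2/3, a_4 = 1/8, a_5 = 2/15


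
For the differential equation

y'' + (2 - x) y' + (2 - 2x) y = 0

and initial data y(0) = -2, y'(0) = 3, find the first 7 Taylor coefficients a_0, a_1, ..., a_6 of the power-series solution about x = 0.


Ansatz: y(x) = sum_{n>=0} a_n x^n, so y'(x) = sum_{n>=1} n a_n x^(n-1) and y''(x) = sum_{n>=2} n(n-1) a_n x^(n-2).
Substitute into P(x) y'' + Q(x) y' + R(x) y = 0 with P(x) = 1, Q(x) = 2 - x, R(x) = 2 - 2x, and match powers of x.
Initial conditions: a_0 = -2, a_1 = 3.
Setting the coefficient of each power of x to zero and solving order by order (substituting the coefficients already found):
  x^0: 2 a_2 + 2 a_1 + 2 a_0 = 0  ->  2 a_2 = -2 a_1 - 2 a_0 = -2  ->  a_2 = -1
  x^1: 6 a_3 + 4 a_2 + a_1 - 2 a_0 = 0  ->  6 a_3 = -4 a_2 - a_1 + 2 a_0 = -3  ->  a_3 = -1/2
  x^2: 12 a_4 + 6 a_3 - 2 a_1 = 0  ->  12 a_4 = -6 a_3 + 2 a_1 = 9  ->  a_4 = 3/4
  x^3: 20 a_5 + 8 a_4 - a_3 - 2 a_2 = 0  ->  20 a_5 = -8 a_4 + a_3 + 2 a_2 = -17/2  ->  a_5 = -17/40
  x^4: 30 a_6 + 10 a_5 - 2 a_4 - 2 a_3 = 0  ->  30 a_6 = -10 a_5 + 2 a_4 + 2 a_3 = 19/4  ->  a_6 = 19/120
Truncated series: y(x) = -2 + 3 x - x^2 - (1/2) x^3 + (3/4) x^4 - (17/40) x^5 + (19/120) x^6 + O(x^7).

a_0 = -2; a_1 = 3; a_2 = -1; a_3 = -1/2; a_4 = 3/4; a_5 = -17/40; a_6 = 19/120


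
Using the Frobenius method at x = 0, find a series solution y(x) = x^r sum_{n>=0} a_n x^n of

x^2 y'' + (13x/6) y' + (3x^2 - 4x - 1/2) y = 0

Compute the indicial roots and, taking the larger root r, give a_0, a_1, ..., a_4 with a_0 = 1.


Write in Frobenius form y'' + (p(x)/x) y' + (q(x)/x^2) y = 0:
  p(x) = 13/6,  q(x) = 3x^2 - 4x - 1/2.
Indicial equation: r(r-1) + (13/6) r + (-1/2) = 0 -> roots r_1 = 1/3, r_2 = -3/2.
Take r = r_1 = 1/3. Let y(x) = x^r sum_{n>=0} a_n x^n with a_0 = 1.
Substitute y = x^r sum a_n x^n and match x^{r+n}. The recurrence is
  D(n) a_n - 4 a_{n-1} + 3 a_{n-2} = 0,  where D(n) = (r+n)(r+n-1) + (13/6)(r+n) + (-1/2).
  a_n = [4 a_{n-1} - 3 a_{n-2}] / D(n).
Since the indicial polynomial factors as (r - r_1)(r - r_2), D(n) = (r_1 + n - r_1)(r_1 + n - r_2) = n(n + 11/6).
Evaluating step by step (a_0 = 1):
  n = 1: D(1) = 1(1 + 11/6) = 17/6; numerator = 4(1) = 4; a_1 = (4)/(17/6) = 24/17
  n = 2: D(2) = 2(2 + 11/6) = 23/3; numerator = 4(24/17) - 3(1) = 45/17; a_2 = (45/17)/(23/3) = 135/391
  n = 3: D(3) = 3(3 + 11/6) = 29/2; numerator = 4(135/391) - 3(24/17) = -1116/391; a_3 = (-1116/391)/(29/2) = -2232/11339
  n = 4: D(4) = 4(4 + 11/6) = 70/3; numerator = 4(-2232/11339) - 3(135/391) = -20673/11339; a_4 = (-20673/11339)/(70/3) = -62019/793730

r = 1/3; a_0 = 1; a_1 = 24/17; a_2 = 135/391; a_3 = -2232/11339; a_4 = -62019/793730


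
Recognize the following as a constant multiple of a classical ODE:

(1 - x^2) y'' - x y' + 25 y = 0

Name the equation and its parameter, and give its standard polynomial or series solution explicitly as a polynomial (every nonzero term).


The equation is already in a standard form:  (1 - x^2) y'' - x y' + 25 y = 0.
This matches the Chebyshev equation (1 - x^2) y'' - x y' + n^2 y = 0 (note the -x y' term, not -2x y') with n^2 = 25, so n = 5; the polynomial solution is T_5(x).
With y = sum_k a_k x^k, matching x^k gives (k+2)(k+1) a_{k+2} = (k^2 - n^2) a_k = (k - 5)(k + 5) a_k. The right side vanishes at k = 5, so the series with the parity of 5 terminates at degree 5.
Standard normalization: leading coefficient of T_n is 2^(n-1), so a_5 = 2^4 = 16. Work downward with a_k = (k+1)(k+2) a_{k+2} / ((k - 5)(k + 5)):
  a_3 = (4)(5)(16) / ((3 - 5)(3 + 5)) = 320/(-16) = -20
  a_1 = (2)(3)(-20) / ((1 - 5)(1 + 5)) = -120/(-24) = 5
Hence T_5(x) = 16 x^5 - 20 x^3 + 5 x.

T_5(x); series = 16 x^5 - 20 x^3 + 5 x


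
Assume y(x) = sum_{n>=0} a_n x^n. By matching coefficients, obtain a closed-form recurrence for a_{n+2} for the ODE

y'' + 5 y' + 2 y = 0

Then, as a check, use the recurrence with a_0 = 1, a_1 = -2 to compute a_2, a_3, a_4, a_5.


Substitute y = sum_n a_n x^n.
y''(x) has coefficient (n+2)(n+1) a_{n+2} at x^n;
5 y'(x) has coefficient 5 (n+1) a_{n+1} at x^n;
2 y(x) has coefficient 2 a_n at x^n.
Matching x^n: (n+2)(n+1) a_{n+2} + 5 (n+1) a_{n+1} + 2 a_n = 0.
Thus a_{n+2} = [-5 (n+1) a_{n+1} - 2 a_n] / ((n+1)(n+2)).

Check with a_0 = 1, a_1 = -2 (apply the recurrence for n = 0, 1, 2, 3): a_0 = 1, a_1 = -2, a_2 = 4, a_3 = -6, a_4 = 41/6, a_5 = -187/30.

a_(n+2) = [-5 (n+1) a_(n+1) - 2 a_n] / ((n+1)(n+2)); check: a_0 = 1, a_1 = -2, a_2 = 4, a_3 = -6, a_4 = 41/6, a_5 = -187/30


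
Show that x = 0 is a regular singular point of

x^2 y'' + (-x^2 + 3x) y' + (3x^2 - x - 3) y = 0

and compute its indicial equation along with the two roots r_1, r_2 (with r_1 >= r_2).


Divide by x^2 to reach normal form y'' + P_1(x) y' + P_2(x) y = 0 with P_1(x) = -1 + 3/x and P_2(x) = 3 - 1/x - 3/x^2.
x = 0 is a singular point because the y'-coefficient -1 + 3/x has a pole at x = 0 and the y-coefficient 3 - 1/x - 3/x^2 has a pole at x = 0.
It is a regular singular point because x P_1(x) = p(x) = 3 - x and x^2 P_2(x) = q(x) = 3x^2 - x - 3 are polynomials, hence analytic at x = 0.
p(0) = 3,  q(0) = -3.
Indicial equation: r(r-1) + p(0) r + q(0) = 0, i.e. r^2 + (p(0) - 1) r + q(0) = 0, i.e. r^2 + 2 r - 3 = 0.
Discriminant: (2)^2 - 4(-3) = 16, so r = (-2 ± 4)/2.
Solving: r_1 = 1, r_2 = -3.

indicial: r^2 + 2 r - 3 = 0; roots r_1 = 1, r_2 = -3
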